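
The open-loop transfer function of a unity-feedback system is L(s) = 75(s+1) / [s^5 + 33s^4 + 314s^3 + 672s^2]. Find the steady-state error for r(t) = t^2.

Factoring s^2 from the denominator leaves a polynomial with constant term 672, so the system is type 2.
K_a = lim_{s→0} s^2·L(s) = 75·1 / 672 = 25/224.
r(t) = t^2 gives R(s) = 2/s^3.
e_ss = 2/K_a = 2/(25/224) = 17.92.

17.92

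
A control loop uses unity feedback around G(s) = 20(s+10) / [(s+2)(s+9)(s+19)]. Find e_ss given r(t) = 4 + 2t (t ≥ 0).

infinity

No free integrators in G(s): this is a type 0 system. Taking each input component in turn:
  • 4: e_ss = 4/(1+K_p) with K_p=100/171 → 684/271.
  • 2t: a type-0 system cannot track it, e_ss → ∞.
The unbounded component dominates.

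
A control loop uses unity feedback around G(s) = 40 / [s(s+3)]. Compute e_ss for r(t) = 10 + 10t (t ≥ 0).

One free integrator in G(s): this is a type 1 system. Taking each input component in turn:
  • 10: tracked with zero error.
  • 10t: e_ss = 10/K_v with K_v=40/3 → 0.75.
Total e_ss = 0.75.

0.75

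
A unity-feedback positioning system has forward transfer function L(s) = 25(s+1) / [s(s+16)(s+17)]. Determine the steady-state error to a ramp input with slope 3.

L(s) has one factor of s in the denominator, so the system is type 1.
K_v = lim_{s→0} s·L(s) = 25·1 / (16·17) = 25/272.
e_ss = 3/K_v = 3/(25/272) = 32.64.

32.64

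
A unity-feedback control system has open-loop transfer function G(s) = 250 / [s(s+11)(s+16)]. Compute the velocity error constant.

G(s) has one factor of s in the denominator, so the system is type 1.
K_v = lim_{s→0} s·G(s) = 250 / (11·16) = 125/88.

125/88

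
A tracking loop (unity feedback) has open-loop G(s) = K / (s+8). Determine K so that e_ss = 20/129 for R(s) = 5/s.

The open loop has no poles at the origin → type 0 system.
K_p = lim_{s→0} G(s) = K / (8) = 0.125·K.
e_ss = 5/(1 + K_p) = 20/129 ⇒ 1 + 0.125·K = 32.25 ⇒ K = 250.

250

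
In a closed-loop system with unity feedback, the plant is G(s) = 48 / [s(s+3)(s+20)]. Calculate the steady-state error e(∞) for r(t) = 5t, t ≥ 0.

6.25

The open loop has one pole at the origin → type 1 system.
K_v = lim_{s→0} s·G(s) = 48 / (3·20) = 0.8.
e_ss = 5/K_v = 5/0.8 = 6.25.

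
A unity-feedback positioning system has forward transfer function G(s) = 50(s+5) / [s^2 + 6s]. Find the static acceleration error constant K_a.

0

The denominator has no term below 6s — 1 pole at s=0, type 1.
K_a = lim_{s→0} s^2·G(s) = 0 (the extra factor of s kills the finite limit).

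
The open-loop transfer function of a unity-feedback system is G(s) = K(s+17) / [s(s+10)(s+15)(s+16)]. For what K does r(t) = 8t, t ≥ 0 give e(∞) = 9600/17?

2

System type = 1 (one pole at s=0).
K_v = lim_{s→0} s·G(s) = K·17 / (10·15·16) = (17/2400)·K.
e_ss = 8/K_v = 9600/17 ⇒ K_v = 17/1200 ⇒ K = (17/1200)/(17/2400) = 2.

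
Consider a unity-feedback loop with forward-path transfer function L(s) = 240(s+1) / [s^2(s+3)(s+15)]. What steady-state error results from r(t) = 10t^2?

L(s) has two factors of s in the denominator, so the system is type 2.
K_a = lim_{s→0} s^2·L(s) = 240·1 / (3·15) = 16/3.
r(t) = 10t^2 gives R(s) = 20/s^3.
e_ss = 20/K_a = 20/(16/3) = 3.75.

3.75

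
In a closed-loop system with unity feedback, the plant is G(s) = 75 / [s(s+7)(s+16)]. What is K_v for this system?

75/112

One free integrator in G(s): this is a type 1 system.
K_v = lim_{s→0} s·G(s) = 75 / (7·16) = 75/112.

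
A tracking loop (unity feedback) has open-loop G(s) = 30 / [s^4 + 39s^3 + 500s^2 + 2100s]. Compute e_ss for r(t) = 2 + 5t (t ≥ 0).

350

Lowest-order denominator term is 2100s, so the open loop has 1 pole at the origin → type 1 system. By superposition:
  • 2: tracked with zero error.
  • 5t: e_ss = 5/K_v with K_v=1/70 → 350.
Total e_ss = 350.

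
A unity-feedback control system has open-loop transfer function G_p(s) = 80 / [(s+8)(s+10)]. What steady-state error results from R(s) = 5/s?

No free integrators in G_p(s): this is a type 0 system.
K_p = lim_{s→0} G_p(s) = 80 / (8·10) = 1.
e_ss = 5/(1 + K_p) = 5/2 = 2.5.

2.5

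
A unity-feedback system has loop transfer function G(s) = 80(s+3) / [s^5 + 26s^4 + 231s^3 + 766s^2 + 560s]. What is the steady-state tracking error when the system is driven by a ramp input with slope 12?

28

Factoring s from the denominator leaves a polynomial with constant term 560, so the system is type 1.
K_v = lim_{s→0} s·G(s) = 80·3 / 560 = 3/7.
e_ss = 12/K_v = 12/(3/7) = 28.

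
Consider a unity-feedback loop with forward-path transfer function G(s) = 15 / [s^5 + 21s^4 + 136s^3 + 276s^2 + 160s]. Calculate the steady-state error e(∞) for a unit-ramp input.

32/3

Lowest-order denominator term is 160s, so the open loop has 1 pole at the origin → type 1 system.
K_v = lim_{s→0} s·G(s) = 15 / 160 = 3/32.
e_ss = 1/K_v = 1/(3/32) = 32/3.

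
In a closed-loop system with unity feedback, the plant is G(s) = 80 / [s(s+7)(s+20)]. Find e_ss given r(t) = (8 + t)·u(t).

1.75

System type = 1 (one pole at s=0). Treating each term separately:
  • 8: tracked with zero error.
  • t: e_ss = 1/K_v with K_v=4/7 → 1.75.
Total e_ss = 1.75.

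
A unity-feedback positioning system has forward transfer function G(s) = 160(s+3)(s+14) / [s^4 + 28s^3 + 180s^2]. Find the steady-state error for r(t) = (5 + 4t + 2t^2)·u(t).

3/28

The denominator has no term below 180s^2 — 2 poles at s=0, type 2. Treating each term separately:
  • 5: tracked with zero error.
  • 4t: tracked with zero error.
  • 2t^2: e_ss = 4/K_a with K_a=112/3 → 3/28.
Total e_ss = 3/28.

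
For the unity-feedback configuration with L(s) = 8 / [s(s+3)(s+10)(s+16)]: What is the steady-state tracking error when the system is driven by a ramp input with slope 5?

The open loop has one pole at the origin → type 1 system.
K_v = lim_{s→0} s·L(s) = 8 / (3·10·16) = 1/60.
e_ss = 5/K_v = 5/(1/60) = 300.

300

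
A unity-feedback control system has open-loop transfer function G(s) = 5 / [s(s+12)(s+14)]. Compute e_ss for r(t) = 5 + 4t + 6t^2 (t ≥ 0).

infinity

G(s) has one factor of s in the denominator, so the system is type 1. By superposition:
  • 5: tracked with zero error.
  • 4t: e_ss = 4/K_v with K_v=5/168 → 134.4.
  • 6t^2: a type-1 system cannot track it, e_ss → ∞.
The unbounded component dominates.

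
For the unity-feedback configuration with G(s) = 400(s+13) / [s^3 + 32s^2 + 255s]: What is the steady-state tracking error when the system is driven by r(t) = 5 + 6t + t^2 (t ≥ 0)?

infinity

The denominator has no term below 255s — 1 pole at s=0, type 1. By superposition:
  • 5: tracked with zero error.
  • 6t: e_ss = 6/K_v with K_v=1040/51 → 153/520.
  • t^2: a type-1 system cannot track it, e_ss → ∞.
The unbounded component dominates.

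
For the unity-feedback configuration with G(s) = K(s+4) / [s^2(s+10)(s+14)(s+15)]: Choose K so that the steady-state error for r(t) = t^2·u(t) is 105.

Two free integrators in G(s): this is a type 2 system.
K_a = lim_{s→0} s^2·G(s) = K·4 / (10·14·15) = (1/525)·K.
e_ss = 2/K_a = 105 ⇒ K_a = 2/105 ⇒ K = (2/105)/(1/525) = 10.

10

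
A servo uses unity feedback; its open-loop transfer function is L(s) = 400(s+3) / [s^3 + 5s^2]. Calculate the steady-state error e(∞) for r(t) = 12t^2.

Factoring s^2 from the denominator leaves a polynomial with constant term 5, so the system is type 2.
K_a = lim_{s→0} s^2·L(s) = 400·3 / 5 = 240.
r(t) = 12t^2 gives R(s) = 24/s^3.
e_ss = 24/K_a = 24/240 = 0.1.

0.1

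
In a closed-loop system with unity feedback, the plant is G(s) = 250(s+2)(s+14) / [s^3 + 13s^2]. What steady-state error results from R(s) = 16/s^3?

Factoring s^2 from the denominator leaves a polynomial with constant term 13, so the system is type 2.
K_a = lim_{s→0} s^2·G(s) = 250·2·14 / 13 = 7000/13.
r(t) = 8t^2 gives R(s) = 16/s^3.
e_ss = 16/K_a = 16/(7000/13) = 26/875.

26/875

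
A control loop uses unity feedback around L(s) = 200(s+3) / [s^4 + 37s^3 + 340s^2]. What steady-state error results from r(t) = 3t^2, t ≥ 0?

3.4

Factoring s^2 from the denominator leaves a polynomial with constant term 340, so the system is type 2.
K_a = lim_{s→0} s^2·L(s) = 200·3 / 340 = 30/17.
r(t) = 3t^2 gives R(s) = 6/s^3.
e_ss = 6/K_a = 6/(30/17) = 3.4.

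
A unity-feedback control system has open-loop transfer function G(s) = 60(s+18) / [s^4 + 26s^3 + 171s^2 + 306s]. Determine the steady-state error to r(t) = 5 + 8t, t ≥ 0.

Factoring s from the denominator leaves a polynomial with constant term 306, so the system is type 1. By superposition:
  • 5: tracked with zero error.
  • 8t: e_ss = 8/K_v with K_v=60/17 → 34/15.
Total e_ss = 34/15.

34/15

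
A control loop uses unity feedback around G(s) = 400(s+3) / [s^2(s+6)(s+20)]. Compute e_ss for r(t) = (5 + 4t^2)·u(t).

0.8

The open loop has two poles at the origin → type 2 system. Treating each term separately:
  • 5: tracked with zero error.
  • 4t^2: e_ss = 8/K_a with K_a=10 → 0.8.
Total e_ss = 0.8.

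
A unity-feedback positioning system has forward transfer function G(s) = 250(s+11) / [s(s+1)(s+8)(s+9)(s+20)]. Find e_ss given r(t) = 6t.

G(s) has one factor of s in the denominator, so the system is type 1.
K_v = lim_{s→0} s·G(s) = 250·11 / (1·8·9·20) = 275/144.
e_ss = 6/K_v = 6/(275/144) = 864/275.

864/275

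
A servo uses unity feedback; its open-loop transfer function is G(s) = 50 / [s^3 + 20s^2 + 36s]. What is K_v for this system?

25/18

The denominator has no term below 36s — 1 pole at s=0, type 1.
K_v = lim_{s→0} s·G(s) = 50 / 36 = 25/18.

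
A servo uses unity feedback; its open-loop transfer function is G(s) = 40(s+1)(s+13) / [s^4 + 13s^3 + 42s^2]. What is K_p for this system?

K_p = lim_{s→0} G(s); with 2 poles at the origin the limit diverges, so K_p = ∞.

infinity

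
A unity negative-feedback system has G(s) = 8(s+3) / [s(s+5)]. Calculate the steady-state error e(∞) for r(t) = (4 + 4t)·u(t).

The open loop has one pole at the origin → type 1 system. Treating each term separately:
  • 4: tracked with zero error.
  • 4t: e_ss = 4/K_v with K_v=4.8 → 5/6.
Total e_ss = 5/6.

5/6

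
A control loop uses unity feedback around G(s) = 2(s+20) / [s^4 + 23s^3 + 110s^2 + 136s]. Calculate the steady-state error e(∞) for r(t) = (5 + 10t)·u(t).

34

Factoring s from the denominator leaves a polynomial with constant term 136, so the system is type 1. Treating each term separately:
  • 5: tracked with zero error.
  • 10t: e_ss = 10/K_v with K_v=5/17 → 34.
Total e_ss = 34.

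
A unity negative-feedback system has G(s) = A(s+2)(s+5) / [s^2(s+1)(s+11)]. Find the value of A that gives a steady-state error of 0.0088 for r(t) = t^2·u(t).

G(s) has two factors of s in the denominator, so the system is type 2.
K_a = lim_{s→0} s^2·G(s) = A·2·5 / (1·11) = (10/11)·A.
e_ss = 2/K_a = 0.0088 ⇒ K_a = 2500/11 ⇒ A = (2500/11)/(10/11) = 250.

250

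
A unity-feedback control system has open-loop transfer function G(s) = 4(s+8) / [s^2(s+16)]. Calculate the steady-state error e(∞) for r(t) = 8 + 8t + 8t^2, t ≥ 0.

Two free integrators in G(s): this is a type 2 system. Treating each term separately:
  • 8: tracked with zero error.
  • 8t: tracked with zero error.
  • 8t^2: e_ss = 16/K_a with K_a=2 → 8.
Total e_ss = 8.

8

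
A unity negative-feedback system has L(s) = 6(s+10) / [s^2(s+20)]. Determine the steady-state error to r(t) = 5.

0

The open loop has two poles at the origin → type 2 system.
A type-2 system has K_p = ∞, so it tracks a step input with zero steady-state error.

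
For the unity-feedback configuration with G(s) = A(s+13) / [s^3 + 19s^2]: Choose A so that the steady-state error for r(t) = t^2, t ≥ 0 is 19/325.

50

Factoring s^2 from the denominator leaves a polynomial with constant term 19, so the system is type 2.
K_a = lim_{s→0} s^2·G(s) = A·13 / 19 = (13/19)·A.
e_ss = 2/K_a = 19/325 ⇒ K_a = 650/19 ⇒ A = (650/19)/(13/19) = 50.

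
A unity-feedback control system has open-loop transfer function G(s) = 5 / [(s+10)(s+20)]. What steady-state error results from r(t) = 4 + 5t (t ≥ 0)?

The open loop has no poles at the origin → type 0 system. Treating each term separately:
  • 4: e_ss = 4/(1+K_p) with K_p=0.025 → 160/41.
  • 5t: a type-0 system cannot track it, e_ss → ∞.
The unbounded component dominates.

infinity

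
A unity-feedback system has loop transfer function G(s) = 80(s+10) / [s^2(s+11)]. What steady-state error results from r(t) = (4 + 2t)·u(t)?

The open loop has two poles at the origin → type 2 system. Treating each term separately:
  • 4: tracked with zero error.
  • 2t: tracked with zero error.
Total e_ss = 0.

0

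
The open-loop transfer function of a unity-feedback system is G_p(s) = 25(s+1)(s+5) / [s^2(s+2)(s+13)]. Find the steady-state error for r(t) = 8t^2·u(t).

3.328

G_p(s) has two factors of s in the denominator, so the system is type 2.
K_a = lim_{s→0} s^2·G_p(s) = 25·1·5 / (2·13) = 125/26.
r(t) = 8t^2 gives R(s) = 16/s^3.
e_ss = 16/K_a = 16/(125/26) = 3.328.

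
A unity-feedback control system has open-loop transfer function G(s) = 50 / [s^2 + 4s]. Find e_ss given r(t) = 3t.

0.24

The denominator has no term below 4s — 1 pole at s=0, type 1.
K_v = lim_{s→0} s·G(s) = 50 / 4 = 12.5.
e_ss = 3/K_v = 3/12.5 = 0.24.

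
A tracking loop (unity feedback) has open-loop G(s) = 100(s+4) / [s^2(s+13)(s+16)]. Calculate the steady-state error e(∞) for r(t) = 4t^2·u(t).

4.16

System type = 2 (two poles at s=0).
K_a = lim_{s→0} s^2·G(s) = 100·4 / (13·16) = 25/13.
r(t) = 4t^2 gives R(s) = 8/s^3.
e_ss = 8/K_a = 8/(25/13) = 4.16.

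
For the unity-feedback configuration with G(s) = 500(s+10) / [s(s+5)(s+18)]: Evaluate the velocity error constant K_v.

G(s) has one factor of s in the denominator, so the system is type 1.
K_v = lim_{s→0} s·G(s) = 500·10 / (5·18) = 500/9.

500/9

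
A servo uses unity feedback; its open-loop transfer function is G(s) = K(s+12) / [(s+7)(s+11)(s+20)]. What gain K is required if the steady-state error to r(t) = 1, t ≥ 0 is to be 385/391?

No free integrators in G(s): this is a type 0 system.
K_p = lim_{s→0} G(s) = K·12 / (7·11·20) = (3/385)·K.
e_ss = 1/(1 + K_p) = 385/391 ⇒ 1 + (3/385)·K = 391/385 ⇒ K = 2.

2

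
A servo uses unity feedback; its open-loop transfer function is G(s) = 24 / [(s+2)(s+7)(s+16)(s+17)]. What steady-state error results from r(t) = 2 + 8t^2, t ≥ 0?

No free integrators in G(s): this is a type 0 system. Treating each term separately:
  • 2: e_ss = 2/(1+K_p) with K_p=3/476 → 952/479.
  • 8t^2: a type-0 system cannot track it, e_ss → ∞.
The unbounded component dominates.

infinity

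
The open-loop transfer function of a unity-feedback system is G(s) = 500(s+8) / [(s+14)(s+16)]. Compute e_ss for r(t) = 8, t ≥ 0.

No free integrators in G(s): this is a type 0 system.
K_p = lim_{s→0} G(s) = 500·8 / (14·16) = 125/7.
e_ss = 8/(1 + K_p) = 8/(132/7) = 14/33.

14/33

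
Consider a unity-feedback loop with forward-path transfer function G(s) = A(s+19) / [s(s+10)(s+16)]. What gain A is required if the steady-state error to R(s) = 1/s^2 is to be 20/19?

The open loop has one pole at the origin → type 1 system.
K_v = lim_{s→0} s·G(s) = A·19 / (10·16) = (19/160)·A.
e_ss = 1/K_v = 20/19 ⇒ K_v = 0.95 ⇒ A = 0.95/(19/160) = 8.

8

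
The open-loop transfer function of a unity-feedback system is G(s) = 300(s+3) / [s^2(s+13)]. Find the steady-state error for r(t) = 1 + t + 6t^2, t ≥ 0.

13/75

System type = 2 (two poles at s=0). Treating each term separately:
  • 1: tracked with zero error.
  • t: tracked with zero error.
  • 6t^2: e_ss = 12/K_a with K_a=900/13 → 13/75.
Total e_ss = 13/75.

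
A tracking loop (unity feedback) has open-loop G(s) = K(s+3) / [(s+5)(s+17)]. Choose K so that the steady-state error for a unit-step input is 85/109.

No free integrators in G(s): this is a type 0 system.
K_p = lim_{s→0} G(s) = K·3 / (5·17) = (3/85)·K.
e_ss = 1/(1 + K_p) = 85/109 ⇒ 1 + (3/85)·K = 109/85 ⇒ K = 8.

8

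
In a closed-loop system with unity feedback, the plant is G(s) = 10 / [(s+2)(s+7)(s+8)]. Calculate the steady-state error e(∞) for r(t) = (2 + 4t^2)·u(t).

infinity

No free integrators in G(s): this is a type 0 system. Treating each term separately:
  • 2: e_ss = 2/(1+K_p) with K_p=5/56 → 112/61.
  • 4t^2: a type-0 system cannot track it, e_ss → ∞.
The unbounded component dominates.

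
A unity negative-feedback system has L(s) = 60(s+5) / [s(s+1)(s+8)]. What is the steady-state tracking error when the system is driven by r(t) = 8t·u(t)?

16/75

L(s) has one factor of s in the denominator, so the system is type 1.
K_v = lim_{s→0} s·L(s) = 60·5 / (1·8) = 37.5.
e_ss = 8/K_v = 8/37.5 = 16/75.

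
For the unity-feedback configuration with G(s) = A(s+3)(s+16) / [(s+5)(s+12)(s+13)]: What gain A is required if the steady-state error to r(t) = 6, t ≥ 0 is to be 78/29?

20

No free integrators in G(s): this is a type 0 system.
K_p = lim_{s→0} G(s) = A·3·16 / (5·12·13) = (4/65)·A.
e_ss = 6/(1 + K_p) = 78/29 ⇒ 1 + (4/65)·A = 29/13 ⇒ A = 20.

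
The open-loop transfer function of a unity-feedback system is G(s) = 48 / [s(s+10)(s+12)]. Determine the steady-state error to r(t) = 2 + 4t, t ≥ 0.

System type = 1 (one pole at s=0). Treating each term separately:
  • 2: tracked with zero error.
  • 4t: e_ss = 4/K_v with K_v=0.4 → 10.
Total e_ss = 10.

10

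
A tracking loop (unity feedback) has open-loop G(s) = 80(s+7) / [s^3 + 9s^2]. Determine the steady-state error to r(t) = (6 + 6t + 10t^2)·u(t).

9/28

Lowest-order denominator term is 9s^2, so the open loop has 2 poles at the origin → type 2 system. Taking each input component in turn:
  • 6: tracked with zero error.
  • 6t: tracked with zero error.
  • 10t^2: e_ss = 20/K_a with K_a=560/9 → 9/28.
Total e_ss = 9/28.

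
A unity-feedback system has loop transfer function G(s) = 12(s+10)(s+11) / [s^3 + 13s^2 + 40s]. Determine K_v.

33

The denominator has no term below 40s — 1 pole at s=0, type 1.
K_v = lim_{s→0} s·G(s) = 12·10·11 / 40 = 33.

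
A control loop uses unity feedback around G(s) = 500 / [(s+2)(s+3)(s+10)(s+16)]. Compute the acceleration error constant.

0

No free integrators in G(s): this is a type 0 system.
K_a = lim_{s→0} s^2·G(s) = 0 (the extra factor of s kills the finite limit).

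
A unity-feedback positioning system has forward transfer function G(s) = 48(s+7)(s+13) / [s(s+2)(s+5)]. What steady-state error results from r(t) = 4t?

5/546

System type = 1 (one pole at s=0).
K_v = lim_{s→0} s·G(s) = 48·7·13 / (2·5) = 436.8.
e_ss = 4/K_v = 4/436.8 = 5/546.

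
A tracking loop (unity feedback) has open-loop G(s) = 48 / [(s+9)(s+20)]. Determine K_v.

The open loop has no poles at the origin → type 0 system.
K_v = lim_{s→0} s·G(s) = 0 (the extra factor of s kills the finite limit).

0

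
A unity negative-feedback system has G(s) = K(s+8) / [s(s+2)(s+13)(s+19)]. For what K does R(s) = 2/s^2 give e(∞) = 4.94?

25

The open loop has one pole at the origin → type 1 system.
K_v = lim_{s→0} s·G(s) = K·8 / (2·13·19) = (4/247)·K.
e_ss = 2/K_v = 4.94 ⇒ K_v = 100/247 ⇒ K = (100/247)/(4/247) = 25.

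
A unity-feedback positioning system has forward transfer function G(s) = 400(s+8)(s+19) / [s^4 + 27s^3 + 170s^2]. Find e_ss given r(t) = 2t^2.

17/1520

Lowest-order denominator term is 170s^2, so the open loop has 2 poles at the origin → type 2 system.
K_a = lim_{s→0} s^2·G(s) = 400·8·19 / 170 = 6080/17.
r(t) = 2t^2 gives R(s) = 4/s^3.
e_ss = 4/K_a = 4/(6080/17) = 17/1520.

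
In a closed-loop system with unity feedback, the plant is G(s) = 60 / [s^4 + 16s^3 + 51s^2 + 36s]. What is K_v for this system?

5/3

Lowest-order denominator term is 36s, so the open loop has 1 pole at the origin → type 1 system.
K_v = lim_{s→0} s·G(s) = 60 / 36 = 5/3.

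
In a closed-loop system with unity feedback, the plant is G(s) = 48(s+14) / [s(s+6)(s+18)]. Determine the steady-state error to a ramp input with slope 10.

45/28

G(s) has one factor of s in the denominator, so the system is type 1.
K_v = lim_{s→0} s·G(s) = 48·14 / (6·18) = 56/9.
e_ss = 10/K_v = 10/(56/9) = 45/28.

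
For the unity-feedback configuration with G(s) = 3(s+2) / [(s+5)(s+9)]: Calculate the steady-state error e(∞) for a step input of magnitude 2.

G(s) has no factors of s in the denominator, so the system is type 0.
K_p = lim_{s→0} G(s) = 3·2 / (5·9) = 2/15.
e_ss = 2/(1 + K_p) = 2/(17/15) = 30/17.

30/17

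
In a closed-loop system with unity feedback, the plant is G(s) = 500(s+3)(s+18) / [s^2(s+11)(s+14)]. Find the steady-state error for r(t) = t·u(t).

G(s) has two factors of s in the denominator, so the system is type 2.
K_v = ∞ for a type-2 system; e_ss to a ramp is zero.

0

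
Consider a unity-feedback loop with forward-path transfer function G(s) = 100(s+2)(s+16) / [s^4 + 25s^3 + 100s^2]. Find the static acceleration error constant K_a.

32

Lowest-order denominator term is 100s^2, so the open loop has 2 poles at the origin → type 2 system.
K_a = lim_{s→0} s^2·G(s) = 100·2·16 / 100 = 32.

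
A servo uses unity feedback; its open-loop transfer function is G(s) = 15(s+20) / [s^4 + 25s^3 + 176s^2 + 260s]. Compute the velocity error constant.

The denominator has no term below 260s — 1 pole at s=0, type 1.
K_v = lim_{s→0} s·G(s) = 15·20 / 260 = 15/13.

15/13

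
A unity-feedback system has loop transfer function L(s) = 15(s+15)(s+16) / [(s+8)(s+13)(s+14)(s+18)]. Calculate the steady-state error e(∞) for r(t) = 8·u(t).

No free integrators in L(s): this is a type 0 system.
K_p = lim_{s→0} L(s) = 15·15·16 / (8·13·14·18) = 25/182.
e_ss = 8/(1 + K_p) = 8/(207/182) = 1456/207.

1456/207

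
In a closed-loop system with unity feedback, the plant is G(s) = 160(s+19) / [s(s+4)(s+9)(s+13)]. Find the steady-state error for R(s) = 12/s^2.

G(s) has one factor of s in the denominator, so the system is type 1.
K_v = lim_{s→0} s·G(s) = 160·19 / (4·9·13) = 760/117.
e_ss = 12/K_v = 12/(760/117) = 351/190.

351/190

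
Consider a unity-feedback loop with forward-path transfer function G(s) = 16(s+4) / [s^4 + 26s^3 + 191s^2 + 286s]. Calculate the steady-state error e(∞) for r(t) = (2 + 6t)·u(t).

26.8125

The denominator has no term below 286s — 1 pole at s=0, type 1. Treating each term separately:
  • 2: tracked with zero error.
  • 6t: e_ss = 6/K_v with K_v=32/143 → 26.8125.
Total e_ss = 26.8125.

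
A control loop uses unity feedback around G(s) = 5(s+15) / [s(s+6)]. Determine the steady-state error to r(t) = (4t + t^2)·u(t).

One free integrator in G(s): this is a type 1 system. Taking each input component in turn:
  • 4t: e_ss = 4/K_v with K_v=12.5 → 0.32.
  • t^2: a type-1 system cannot track it, e_ss → ∞.
The unbounded component dominates.

infinity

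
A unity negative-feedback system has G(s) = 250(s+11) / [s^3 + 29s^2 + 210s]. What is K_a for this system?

0

Lowest-order denominator term is 210s, so the open loop has 1 pole at the origin → type 1 system.
K_a = lim_{s→0} s^2·G(s) = 0 (the extra factor of s kills the finite limit).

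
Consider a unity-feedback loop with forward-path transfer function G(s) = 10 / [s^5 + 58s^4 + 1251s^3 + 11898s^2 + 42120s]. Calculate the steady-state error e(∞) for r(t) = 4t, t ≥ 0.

16848

The denominator has no term below 42120s — 1 pole at s=0, type 1.
K_v = lim_{s→0} s·G(s) = 10 / 42120 = 1/4212.
e_ss = 4/K_v = 4/(1/4212) = 16848.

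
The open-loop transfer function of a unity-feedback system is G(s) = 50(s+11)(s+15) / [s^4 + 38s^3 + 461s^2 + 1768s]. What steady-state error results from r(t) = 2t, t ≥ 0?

1768/4125

Factoring s from the denominator leaves a polynomial with constant term 1768, so the system is type 1.
K_v = lim_{s→0} s·G(s) = 50·11·15 / 1768 = 4125/884.
e_ss = 2/K_v = 2/(4125/884) = 1768/4125.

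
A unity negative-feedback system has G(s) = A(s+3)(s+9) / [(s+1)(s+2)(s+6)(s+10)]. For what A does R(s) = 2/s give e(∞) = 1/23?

200

G(s) has no factors of s in the denominator, so the system is type 0.
K_p = lim_{s→0} G(s) = A·3·9 / (1·2·6·10) = 0.225·A.
e_ss = 2/(1 + K_p) = 1/23 ⇒ 1 + 0.225·A = 46 ⇒ A = 200.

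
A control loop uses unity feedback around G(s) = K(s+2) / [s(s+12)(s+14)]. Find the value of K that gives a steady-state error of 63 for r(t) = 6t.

G(s) has one factor of s in the denominator, so the system is type 1.
K_v = lim_{s→0} s·G(s) = K·2 / (12·14) = (1/84)·K.
e_ss = 6/K_v = 63 ⇒ K_v = 2/21 ⇒ K = (2/21)/(1/84) = 8.

8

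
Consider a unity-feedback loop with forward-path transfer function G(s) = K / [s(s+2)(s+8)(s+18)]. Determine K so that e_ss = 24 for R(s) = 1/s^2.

G(s) has one factor of s in the denominator, so the system is type 1.
K_v = lim_{s→0} s·G(s) = K / (2·8·18) = (1/288)·K.
e_ss = 1/K_v = 24 ⇒ K_v = 1/24 ⇒ K = (1/24)/(1/288) = 12.

12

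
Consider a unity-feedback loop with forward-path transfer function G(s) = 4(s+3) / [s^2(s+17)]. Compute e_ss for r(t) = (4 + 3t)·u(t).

Two free integrators in G(s): this is a type 2 system. By superposition:
  • 4: tracked with zero error.
  • 3t: tracked with zero error.
Total e_ss = 0.

0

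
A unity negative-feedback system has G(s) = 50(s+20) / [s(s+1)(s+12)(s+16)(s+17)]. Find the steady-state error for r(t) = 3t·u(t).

The open loop has one pole at the origin → type 1 system.
K_v = lim_{s→0} s·G(s) = 50·20 / (1·12·16·17) = 125/408.
e_ss = 3/K_v = 3/(125/408) = 9.792.

9.792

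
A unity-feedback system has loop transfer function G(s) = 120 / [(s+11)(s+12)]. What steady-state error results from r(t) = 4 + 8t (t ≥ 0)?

System type = 0 (no poles at s=0). By superposition:
  • 4: e_ss = 4/(1+K_p) with K_p=10/11 → 44/21.
  • 8t: a type-0 system cannot track it, e_ss → ∞.
The unbounded component dominates.

infinity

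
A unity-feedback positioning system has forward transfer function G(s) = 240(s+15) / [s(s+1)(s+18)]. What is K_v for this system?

System type = 1 (one pole at s=0).
K_v = lim_{s→0} s·G(s) = 240·15 / (1·18) = 200.

200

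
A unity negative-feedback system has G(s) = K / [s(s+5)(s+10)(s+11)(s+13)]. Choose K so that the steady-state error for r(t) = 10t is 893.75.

80

G(s) has one factor of s in the denominator, so the system is type 1.
K_v = lim_{s→0} s·G(s) = K / (5·10·11·13) = (1/7150)·K.
e_ss = 10/K_v = 893.75 ⇒ K_v = 8/715 ⇒ K = (8/715)/(1/7150) = 80.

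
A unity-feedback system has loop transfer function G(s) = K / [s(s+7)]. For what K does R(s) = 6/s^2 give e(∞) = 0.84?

One free integrator in G(s): this is a type 1 system.
K_v = lim_{s→0} s·G(s) = K / (7) = (1/7)·K.
e_ss = 6/K_v = 0.84 ⇒ K_v = 50/7 ⇒ K = (50/7)/(1/7) = 50.

50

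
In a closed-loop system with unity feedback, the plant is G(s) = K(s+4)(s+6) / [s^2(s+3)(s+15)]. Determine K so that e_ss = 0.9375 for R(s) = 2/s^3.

Two free integrators in G(s): this is a type 2 system.
K_a = lim_{s→0} s^2·G(s) = K·4·6 / (3·15) = (8/15)·K.
e_ss = 2/K_a = 0.9375 ⇒ K_a = 32/15 ⇒ K = (32/15)/(8/15) = 4.

4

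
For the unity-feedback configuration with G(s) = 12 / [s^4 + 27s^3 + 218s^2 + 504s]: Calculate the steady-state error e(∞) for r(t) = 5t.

210

Lowest-order denominator term is 504s, so the open loop has 1 pole at the origin → type 1 system.
K_v = lim_{s→0} s·G(s) = 12 / 504 = 1/42.
e_ss = 5/K_v = 5/(1/42) = 210.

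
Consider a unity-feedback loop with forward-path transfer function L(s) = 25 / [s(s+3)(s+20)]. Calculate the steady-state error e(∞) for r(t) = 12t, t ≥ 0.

28.8

One free integrator in L(s): this is a type 1 system.
K_v = lim_{s→0} s·L(s) = 25 / (3·20) = 5/12.
e_ss = 12/K_v = 12/(5/12) = 28.8.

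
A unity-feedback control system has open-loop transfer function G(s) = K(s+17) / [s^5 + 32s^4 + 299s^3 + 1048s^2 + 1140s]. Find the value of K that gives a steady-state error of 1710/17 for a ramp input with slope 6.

4

Lowest-order denominator term is 1140s, so the open loop has 1 pole at the origin → type 1 system.
K_v = lim_{s→0} s·G(s) = K·17 / 1140 = (17/1140)·K.
e_ss = 6/K_v = 1710/17 ⇒ K_v = 17/285 ⇒ K = (17/285)/(17/1140) = 4.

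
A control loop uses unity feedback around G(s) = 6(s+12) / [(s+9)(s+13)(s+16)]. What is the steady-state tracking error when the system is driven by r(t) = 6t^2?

infinity

No free integrators in G(s): this is a type 0 system.
For a type-0 system K_a = 0, so e_ss to a parabolic input is unbounded.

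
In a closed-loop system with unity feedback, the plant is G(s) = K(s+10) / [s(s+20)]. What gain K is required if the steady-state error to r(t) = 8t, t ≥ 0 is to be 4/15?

One free integrator in G(s): this is a type 1 system.
K_v = lim_{s→0} s·G(s) = K·10 / (20) = 0.5·K.
e_ss = 8/K_v = 4/15 ⇒ K_v = 30 ⇒ K = 30/0.5 = 60.

60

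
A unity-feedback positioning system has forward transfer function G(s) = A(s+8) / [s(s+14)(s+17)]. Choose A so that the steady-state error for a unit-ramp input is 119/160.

One free integrator in G(s): this is a type 1 system.
K_v = lim_{s→0} s·G(s) = A·8 / (14·17) = (4/119)·A.
e_ss = 1/K_v = 119/160 ⇒ K_v = 160/119 ⇒ A = (160/119)/(4/119) = 40.

40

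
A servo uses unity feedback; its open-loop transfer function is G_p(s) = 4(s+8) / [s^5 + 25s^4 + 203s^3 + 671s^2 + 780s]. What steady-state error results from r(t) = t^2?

infinity

The denominator has no term below 780s — 1 pole at s=0, type 1.
K_a = lim_{s→0} s^2·G_p(s) = 0; the steady-state error to this parabolic input grows without bound.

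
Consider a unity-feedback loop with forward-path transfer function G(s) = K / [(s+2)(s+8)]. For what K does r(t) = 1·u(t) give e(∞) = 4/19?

No free integrators in G(s): this is a type 0 system.
K_p = lim_{s→0} G(s) = K / (2·8) = 0.0625·K.
e_ss = 1/(1 + K_p) = 4/19 ⇒ 1 + 0.0625·K = 4.75 ⇒ K = 60.

60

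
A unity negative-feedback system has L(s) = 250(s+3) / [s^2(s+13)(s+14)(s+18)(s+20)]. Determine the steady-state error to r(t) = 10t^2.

1747.2

System type = 2 (two poles at s=0).
K_a = lim_{s→0} s^2·L(s) = 250·3 / (13·14·18·20) = 25/2184.
r(t) = 10t^2 gives R(s) = 20/s^3.
e_ss = 20/K_a = 20/(25/2184) = 1747.2.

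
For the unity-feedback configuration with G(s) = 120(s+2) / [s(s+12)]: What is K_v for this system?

One free integrator in G(s): this is a type 1 system.
K_v = lim_{s→0} s·G(s) = 120·2 / (12) = 20.

20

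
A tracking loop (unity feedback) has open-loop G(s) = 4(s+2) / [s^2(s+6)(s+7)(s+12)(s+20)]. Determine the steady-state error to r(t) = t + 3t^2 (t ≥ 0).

Two free integrators in G(s): this is a type 2 system. Treating each term separately:
  • t: tracked with zero error.
  • 3t^2: e_ss = 6/K_a with K_a=1/1260 → 7560.
Total e_ss = 7560.

7560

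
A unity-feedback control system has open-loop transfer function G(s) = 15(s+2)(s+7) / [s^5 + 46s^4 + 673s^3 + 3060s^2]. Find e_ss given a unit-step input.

Lowest-order denominator term is 3060s^2, so the open loop has 2 poles at the origin → type 2 system.
K_p = ∞ for a type-2 system; e_ss to a step is zero.

0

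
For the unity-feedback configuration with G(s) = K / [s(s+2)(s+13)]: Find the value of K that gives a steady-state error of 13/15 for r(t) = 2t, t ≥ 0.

60

The open loop has one pole at the origin → type 1 system.
K_v = lim_{s→0} s·G(s) = K / (2·13) = (1/26)·K.
e_ss = 2/K_v = 13/15 ⇒ K_v = 30/13 ⇒ K = (30/13)/(1/26) = 60.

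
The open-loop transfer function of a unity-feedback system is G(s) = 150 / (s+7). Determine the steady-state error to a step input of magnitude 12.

84/157

The open loop has no poles at the origin → type 0 system.
K_p = lim_{s→0} G(s) = 150 / (7) = 150/7.
e_ss = 12/(1 + K_p) = 12/(157/7) = 84/157.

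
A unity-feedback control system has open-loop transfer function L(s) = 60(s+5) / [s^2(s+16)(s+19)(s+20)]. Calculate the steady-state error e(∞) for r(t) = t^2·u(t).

Two free integrators in L(s): this is a type 2 system.
K_a = lim_{s→0} s^2·L(s) = 60·5 / (16·19·20) = 15/304.
r(t) = t^2 gives R(s) = 2/s^3.
e_ss = 2/K_a = 2/(15/304) = 608/15.

608/15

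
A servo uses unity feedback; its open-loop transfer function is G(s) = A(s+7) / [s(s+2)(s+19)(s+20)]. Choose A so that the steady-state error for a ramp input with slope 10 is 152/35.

250

One free integrator in G(s): this is a type 1 system.
K_v = lim_{s→0} s·G(s) = A·7 / (2·19·20) = (7/760)·A.
e_ss = 10/K_v = 152/35 ⇒ K_v = 175/76 ⇒ A = (175/76)/(7/760) = 250.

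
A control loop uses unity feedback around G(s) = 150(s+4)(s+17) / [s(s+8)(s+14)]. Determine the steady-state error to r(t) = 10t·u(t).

The open loop has one pole at the origin → type 1 system.
K_v = lim_{s→0} s·G(s) = 150·4·17 / (8·14) = 1275/14.
e_ss = 10/K_v = 10/(1275/14) = 28/255.

28/255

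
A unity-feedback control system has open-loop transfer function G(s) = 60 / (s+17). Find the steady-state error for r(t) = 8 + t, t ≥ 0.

System type = 0 (no poles at s=0). Taking each input component in turn:
  • 8: e_ss = 8/(1+K_p) with K_p=60/17 → 136/77.
  • t: a type-0 system cannot track it, e_ss → ∞.
The unbounded component dominates.

infinity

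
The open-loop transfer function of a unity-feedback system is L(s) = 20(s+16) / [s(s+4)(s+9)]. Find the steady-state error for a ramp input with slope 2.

L(s) has one factor of s in the denominator, so the system is type 1.
K_v = lim_{s→0} s·L(s) = 20·16 / (4·9) = 80/9.
e_ss = 2/K_v = 2/(80/9) = 0.225.

0.225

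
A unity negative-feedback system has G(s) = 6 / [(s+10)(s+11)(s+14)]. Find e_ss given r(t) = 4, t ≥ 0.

3080/773

The open loop has no poles at the origin → type 0 system.
K_p = lim_{s→0} G(s) = 6 / (10·11·14) = 3/770.
e_ss = 4/(1 + K_p) = 4/(773/770) = 3080/773.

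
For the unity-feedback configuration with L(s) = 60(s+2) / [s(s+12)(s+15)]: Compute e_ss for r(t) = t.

1.5

L(s) has one factor of s in the denominator, so the system is type 1.
K_v = lim_{s→0} s·L(s) = 60·2 / (12·15) = 2/3.
e_ss = 1/K_v = 1/(2/3) = 1.5.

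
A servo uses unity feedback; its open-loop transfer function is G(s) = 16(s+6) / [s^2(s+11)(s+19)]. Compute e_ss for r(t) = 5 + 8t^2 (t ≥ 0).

G(s) has two factors of s in the denominator, so the system is type 2. Taking each input component in turn:
  • 5: tracked with zero error.
  • 8t^2: e_ss = 16/K_a with K_a=96/209 → 209/6.
Total e_ss = 209/6.

209/6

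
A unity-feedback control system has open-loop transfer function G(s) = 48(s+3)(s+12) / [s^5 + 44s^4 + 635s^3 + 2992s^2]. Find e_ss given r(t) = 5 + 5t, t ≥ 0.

Factoring s^2 from the denominator leaves a polynomial with constant term 2992, so the system is type 2. Taking each input component in turn:
  • 5: tracked with zero error.
  • 5t: tracked with zero error.
Total e_ss = 0.

0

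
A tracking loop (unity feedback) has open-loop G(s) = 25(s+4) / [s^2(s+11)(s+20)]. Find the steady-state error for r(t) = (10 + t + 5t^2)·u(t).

G(s) has two factors of s in the denominator, so the system is type 2. Treating each term separately:
  • 10: tracked with zero error.
  • t: tracked with zero error.
  • 5t^2: e_ss = 10/K_a with K_a=5/11 → 22.
Total e_ss = 22.

22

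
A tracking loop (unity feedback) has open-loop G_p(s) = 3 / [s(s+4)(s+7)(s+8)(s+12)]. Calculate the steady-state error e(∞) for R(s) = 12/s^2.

10752

System type = 1 (one pole at s=0).
K_v = lim_{s→0} s·G_p(s) = 3 / (4·7·8·12) = 1/896.
e_ss = 12/K_v = 12/(1/896) = 10752.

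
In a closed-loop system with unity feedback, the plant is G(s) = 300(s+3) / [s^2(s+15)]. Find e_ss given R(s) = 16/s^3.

4/15

System type = 2 (two poles at s=0).
K_a = lim_{s→0} s^2·G(s) = 300·3 / (15) = 60.
r(t) = 8t^2 gives R(s) = 16/s^3.
e_ss = 16/K_a = 16/60 = 4/15.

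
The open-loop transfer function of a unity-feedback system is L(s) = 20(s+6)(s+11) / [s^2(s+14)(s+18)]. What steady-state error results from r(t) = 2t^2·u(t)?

System type = 2 (two poles at s=0).
K_a = lim_{s→0} s^2·L(s) = 20·6·11 / (14·18) = 110/21.
r(t) = 2t^2 gives R(s) = 4/s^3.
e_ss = 4/K_a = 4/(110/21) = 42/55.

42/55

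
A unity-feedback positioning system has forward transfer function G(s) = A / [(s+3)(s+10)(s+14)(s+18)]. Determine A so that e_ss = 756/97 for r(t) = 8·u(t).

200

G(s) has no factors of s in the denominator, so the system is type 0.
K_p = lim_{s→0} G(s) = A / (3·10·14·18) = (1/7560)·A.
e_ss = 8/(1 + K_p) = 756/97 ⇒ 1 + (1/7560)·A = 194/189 ⇒ A = 200.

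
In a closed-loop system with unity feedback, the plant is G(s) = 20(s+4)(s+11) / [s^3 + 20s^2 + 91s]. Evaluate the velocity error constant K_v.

880/91

The denominator has no term below 91s — 1 pole at s=0, type 1.
K_v = lim_{s→0} s·G(s) = 20·4·11 / 91 = 880/91.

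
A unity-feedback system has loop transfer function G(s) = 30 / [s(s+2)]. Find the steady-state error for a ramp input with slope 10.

2/3

The open loop has one pole at the origin → type 1 system.
K_v = lim_{s→0} s·G(s) = 30 / (2) = 15.
e_ss = 10/K_v = 10/15 = 2/3.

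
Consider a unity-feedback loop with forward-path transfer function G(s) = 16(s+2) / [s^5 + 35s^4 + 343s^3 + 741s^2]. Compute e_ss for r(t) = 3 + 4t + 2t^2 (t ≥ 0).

Lowest-order denominator term is 741s^2, so the open loop has 2 poles at the origin → type 2 system. Treating each term separately:
  • 3: tracked with zero error.
  • 4t: tracked with zero error.
  • 2t^2: e_ss = 4/K_a with K_a=32/741 → 92.625.
Total e_ss = 92.625.

92.625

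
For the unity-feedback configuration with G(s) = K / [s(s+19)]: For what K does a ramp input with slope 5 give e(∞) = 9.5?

System type = 1 (one pole at s=0).
K_v = lim_{s→0} s·G(s) = K / (19) = (1/19)·K.
e_ss = 5/K_v = 9.5 ⇒ K_v = 10/19 ⇒ K = (10/19)/(1/19) = 10.

10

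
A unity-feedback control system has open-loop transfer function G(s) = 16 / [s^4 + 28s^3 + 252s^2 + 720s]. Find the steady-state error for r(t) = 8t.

360

Factoring s from the denominator leaves a polynomial with constant term 720, so the system is type 1.
K_v = lim_{s→0} s·G(s) = 16 / 720 = 1/45.
e_ss = 8/K_v = 8/(1/45) = 360.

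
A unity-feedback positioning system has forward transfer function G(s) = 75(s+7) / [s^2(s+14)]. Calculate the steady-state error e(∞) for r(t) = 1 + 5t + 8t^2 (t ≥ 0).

The open loop has two poles at the origin → type 2 system. By superposition:
  • 1: tracked with zero error.
  • 5t: tracked with zero error.
  • 8t^2: e_ss = 16/K_a with K_a=37.5 → 32/75.
Total e_ss = 32/75.

32/75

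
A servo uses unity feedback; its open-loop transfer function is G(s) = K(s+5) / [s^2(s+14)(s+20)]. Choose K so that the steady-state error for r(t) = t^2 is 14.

The open loop has two poles at the origin → type 2 system.
K_a = lim_{s→0} s^2·G(s) = K·5 / (14·20) = (1/56)·K.
e_ss = 2/K_a = 14 ⇒ K_a = 1/7 ⇒ K = (1/7)/(1/56) = 8.

8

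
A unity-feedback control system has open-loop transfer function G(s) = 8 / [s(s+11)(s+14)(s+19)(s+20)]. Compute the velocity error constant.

1/7315

System type = 1 (one pole at s=0).
K_v = lim_{s→0} s·G(s) = 8 / (11·14·19·20) = 1/7315.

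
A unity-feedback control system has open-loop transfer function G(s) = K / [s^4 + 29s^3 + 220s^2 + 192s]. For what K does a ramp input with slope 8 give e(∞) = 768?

2

Factoring s from the denominator leaves a polynomial with constant term 192, so the system is type 1.
K_v = lim_{s→0} s·G(s) = K / 192 = (1/192)·K.
e_ss = 8/K_v = 768 ⇒ K_v = 1/96 ⇒ K = (1/96)/(1/192) = 2.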